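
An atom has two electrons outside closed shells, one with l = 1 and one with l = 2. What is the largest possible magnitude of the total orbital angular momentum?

Angular momentum addition gives L = |l₁ − l₂|, …, l₁ + l₂.
Allowed values: L = 1, 2, 3.
The largest magnitude corresponds to L = 3: |L_tot| = ℏ√(3·4) = 2√3 ℏ.

|L_tot|_max = 2√3 ℏ ≈ 3.464ℏ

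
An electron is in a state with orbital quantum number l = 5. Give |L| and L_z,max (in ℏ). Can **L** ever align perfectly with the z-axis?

|L| = √30 ℏ ≈ 5.4772ℏ, while L_z,max = lℏ = 5ℏ.
Since |L| > L_z,max, the vector can never point exactly along z; the closest it comes is θ_min = arccos(5/√30) ≈ 24.1°.

No: L_z,max = 5ℏ < |L| = √30 ℏ ≈ 5.477ℏ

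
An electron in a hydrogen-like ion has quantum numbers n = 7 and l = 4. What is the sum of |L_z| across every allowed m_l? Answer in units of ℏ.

Σ|L_z| = 20 ℏ

m_l ∈ {-4, -3, -2, -1, 0, 1, 2, 3, 4}.
Σ|m_l| = 2·4(4+1)/2 = 20.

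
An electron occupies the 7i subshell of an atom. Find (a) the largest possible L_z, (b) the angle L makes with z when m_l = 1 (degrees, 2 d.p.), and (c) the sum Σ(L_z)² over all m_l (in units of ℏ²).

The 7i subshell has l = 6.
L_z,max = lℏ = 6ℏ.
For m_l = 1: cos θ = 1/√42, θ ≈ 81.12°.
Σ m_l² = 182, so Σ(L_z)² = 182 ℏ².

L_z,max = 6ℏ; θ(m_l=1) ≈ 81.12°; Σ(L_z)² = 182 ℏ²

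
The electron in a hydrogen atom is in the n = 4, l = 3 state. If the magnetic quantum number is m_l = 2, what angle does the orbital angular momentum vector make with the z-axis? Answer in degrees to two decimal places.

θ ≈ 54.74°

|L| = √(l(l+1)) ℏ = 2√3 ℏ.
L_z = m_l ℏ = 2ℏ.
cos θ = L_z/|L| = 2/√12, so θ ≈ 54.74°.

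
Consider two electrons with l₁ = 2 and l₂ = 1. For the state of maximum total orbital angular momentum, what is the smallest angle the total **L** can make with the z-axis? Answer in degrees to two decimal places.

Angular momentum addition gives L = |l₁ − l₂|, …, l₁ + l₂.
Allowed values: L = 1, 2, 3.
The maximum is L = 3, with |L_tot| = ℏ√(3·4) = 2√3 ℏ.
The minimum angle with z is arccos(3/√12) ≈ 30.00°.

θ_min ≈ 30.00°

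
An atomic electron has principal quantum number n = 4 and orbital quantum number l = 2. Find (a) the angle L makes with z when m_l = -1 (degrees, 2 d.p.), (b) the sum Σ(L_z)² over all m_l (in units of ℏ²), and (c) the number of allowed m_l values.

For m_l = -1: cos θ = -1/√6, θ ≈ 114.09°.
Σ m_l² = 10, so Σ(L_z)² = 10 ℏ².
There are 2l+1 = 5 values of m_l.

θ(m_l=-1) ≈ 114.09°; Σ(L_z)² = 10 ℏ²; 5 values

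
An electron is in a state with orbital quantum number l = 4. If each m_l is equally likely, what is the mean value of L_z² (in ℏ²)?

The allowed m_l values are -4, -3, -2, -1, 0, 1, 2, 3, 4.
⟨L_z²⟩ = ℏ²·(Σ m_l²)/(2l+1) = ℏ²·60/9 = 6.667ℏ².

⟨L_z²⟩ = 6.667 ℏ²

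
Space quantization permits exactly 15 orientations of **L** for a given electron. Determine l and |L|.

15 = 2l + 1, so l = (15−1)/2 = 7.
Then |L| = √(l(l+1)) ℏ = 2√14 ℏ.

l = 7, |L| = 2√14 ℏ ≈ 7.483ℏ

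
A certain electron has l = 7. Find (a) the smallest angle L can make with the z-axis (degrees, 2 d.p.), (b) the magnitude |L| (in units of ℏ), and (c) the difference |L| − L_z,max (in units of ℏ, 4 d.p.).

cos θ_min = 7/√56, so θ_min ≈ 20.70°.
|L| = ℏ√(7·8) = 2√14 ℏ ≈ 7.483ℏ.
|L| − L_z,max = (2√14 − 7)ℏ ≈ 0.4833ℏ.

θ_min ≈ 20.70°; |L| = 2√14 ℏ ≈ 7.483ℏ; |L|−L_z,max ≈ 0.4833ℏ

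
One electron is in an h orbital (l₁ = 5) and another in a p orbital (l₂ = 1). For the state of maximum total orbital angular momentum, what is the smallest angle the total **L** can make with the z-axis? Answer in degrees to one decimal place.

θ_min ≈ 22.2°

L runs from |5 − 1| = 4 to 5 + 1 = 6.
L ∈ {4, 5, 6}.
The maximum is L = 6, with |L_tot| = ℏ√(6·7) = √42 ℏ.
The minimum angle with z is arccos(6/√42) ≈ 22.2°.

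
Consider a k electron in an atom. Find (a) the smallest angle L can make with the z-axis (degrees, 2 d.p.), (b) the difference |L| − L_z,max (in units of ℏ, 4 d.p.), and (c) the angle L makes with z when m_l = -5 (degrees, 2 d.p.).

θ_min ≈ 20.70°; |L|−L_z,max ≈ 0.4833ℏ; θ(m_l=-5) ≈ 131.92°

For a k orbital, l = 7.
cos θ_min = 7/√56, so θ_min ≈ 20.70°.
|L| − L_z,max = (2√14 − 7)ℏ ≈ 0.4833ℏ.
For m_l = -5: cos θ = -5/√56, θ ≈ 131.92°.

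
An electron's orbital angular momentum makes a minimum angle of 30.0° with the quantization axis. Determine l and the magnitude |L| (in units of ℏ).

l = 3, |L| = 2√3 ℏ ≈ 3.464ℏ

At minimum angle, m_l = l, so cos θ = l/√(l(l+1)); cos²θ = l/(l+1) = 0.7500.
l = cos²θ/sin²θ ≈ 3.
Then |L| = ℏ√(3·4) = 2√3 ℏ.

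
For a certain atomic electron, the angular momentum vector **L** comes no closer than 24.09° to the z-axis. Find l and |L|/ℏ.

cos θ_min = l/√(l(l+1)) = √(l/(l+1)), so l/(l+1) = cos²(24.09°) = 0.8334.
Thus l = 0.8334/(1 − 0.8334) ≈ 5.
Then |L| = ℏ√(5·6) = √30 ℏ.

l = 5, |L| = √30 ℏ ≈ 5.477ℏ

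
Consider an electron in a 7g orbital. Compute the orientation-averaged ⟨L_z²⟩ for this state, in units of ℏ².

7g means n = 7, l = 4.
The allowed m_l values are -4, -3, -2, -1, 0, 1, 2, 3, 4.
⟨L_z²⟩ = ℏ²·(Σ m_l²)/(2l+1) = ℏ²·60/9 = 6.667ℏ².

⟨L_z²⟩ = 6.667 ℏ²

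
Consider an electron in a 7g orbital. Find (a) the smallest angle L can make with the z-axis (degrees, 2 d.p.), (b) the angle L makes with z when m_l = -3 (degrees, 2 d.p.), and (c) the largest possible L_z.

For 7g, l = 4.
cos θ_min = 4/√20, so θ_min ≈ 26.57°.
For m_l = -3: cos θ = -3/√20, θ ≈ 132.13°.
L_z,max = lℏ = 4ℏ.

θ_min ≈ 26.57°; θ(m_l=-3) ≈ 132.13°; L_z,max = 4ℏ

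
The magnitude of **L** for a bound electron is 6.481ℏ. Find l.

Since |L|² = l(l+1)ℏ², l(l+1) = 42.
Solving: l = 6.

l = 6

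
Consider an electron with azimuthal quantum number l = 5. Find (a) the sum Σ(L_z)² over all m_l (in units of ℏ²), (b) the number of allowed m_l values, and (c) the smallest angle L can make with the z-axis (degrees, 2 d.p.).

Σ m_l² = 110, so Σ(L_z)² = 110 ℏ².
There are 2l+1 = 11 values of m_l.
cos θ_min = 5/√30, so θ_min ≈ 24.09°.

Σ(L_z)² = 110 ℏ²; 11 values; θ_min ≈ 24.09°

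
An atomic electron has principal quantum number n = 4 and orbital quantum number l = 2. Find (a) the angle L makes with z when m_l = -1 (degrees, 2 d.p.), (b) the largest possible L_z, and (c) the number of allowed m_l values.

For m_l = -1: cos θ = -1/√6, θ ≈ 114.09°.
L_z,max = lℏ = 2ℏ.
There are 2l+1 = 5 values of m_l.

θ(m_l=-1) ≈ 114.09°; L_z,max = 2ℏ; 5 values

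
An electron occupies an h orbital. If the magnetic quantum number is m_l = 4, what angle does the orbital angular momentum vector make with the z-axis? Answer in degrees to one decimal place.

θ ≈ 43.1°

An h state has l = 5.
|L| = ℏ√(l(l+1)) = √30 ℏ.
L_z = m_l ℏ = 4ℏ.
cos θ = L_z/|L| = 4/√30, so θ ≈ 43.1°.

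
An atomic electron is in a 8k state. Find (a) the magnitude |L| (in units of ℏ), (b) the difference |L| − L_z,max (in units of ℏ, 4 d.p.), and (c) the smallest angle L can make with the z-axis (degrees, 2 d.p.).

|L| = 2√14 ℏ ≈ 7.483ℏ; |L|−L_z,max ≈ 0.4833ℏ; θ_min ≈ 20.70°

8k means n = 8, l = 7.
|L| = ℏ√(7·8) = 2√14 ℏ ≈ 7.483ℏ.
|L| − L_z,max = (2√14 − 7)ℏ ≈ 0.4833ℏ.
cos θ_min = 7/√56, so θ_min ≈ 20.70°.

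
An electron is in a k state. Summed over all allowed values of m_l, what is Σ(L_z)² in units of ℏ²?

Σ(L_z)² = 280 ℏ²

For a k orbital, l = 7.
m_l runs from −7 to 7, i.e. {-7, -6, -5, -4, -3, -2, -1, 0, 1, 2, 3, 4, 5, 6, 7}.
Σ m_l² = 2·(1 + 4 + 9 + 16 + 25 + 36 + 49) = 280.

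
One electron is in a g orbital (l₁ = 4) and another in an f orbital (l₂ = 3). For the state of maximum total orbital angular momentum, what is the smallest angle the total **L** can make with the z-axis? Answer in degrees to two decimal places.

The total orbital quantum number L ranges from |l₁ − l₂| to l₁ + l₂ in integer steps.
Allowed values: L = 1, 2, 3, 4, 5, 6, 7.
The maximum is L = 7, with |L_tot| = ℏ√(7·8) = 2√14 ℏ.
The minimum angle with z is arccos(7/√56) ≈ 20.70°.

θ_min ≈ 20.70°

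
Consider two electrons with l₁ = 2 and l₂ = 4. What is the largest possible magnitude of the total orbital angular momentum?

|L_tot|_max = √42 ℏ ≈ 6.481ℏ

Angular momentum addition gives L = |l₁ − l₂|, …, l₁ + l₂.
So L can be 2, 3, 4, 5, 6.
The largest magnitude corresponds to L = 6: |L_tot| = ℏ√(6·7) = √42 ℏ.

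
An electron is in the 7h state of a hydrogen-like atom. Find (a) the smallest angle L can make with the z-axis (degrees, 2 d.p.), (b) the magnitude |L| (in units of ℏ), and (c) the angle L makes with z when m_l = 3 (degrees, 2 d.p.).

θ_min ≈ 24.09°; |L| = √30 ℏ ≈ 5.477ℏ; θ(m_l=3) ≈ 56.79°

The 7h subshell has l = 5.
cos θ_min = 5/√30, so θ_min ≈ 24.09°.
|L| = ℏ√(5·6) = √30 ℏ ≈ 5.477ℏ.
For m_l = 3: cos θ = 3/√30, θ ≈ 56.79°.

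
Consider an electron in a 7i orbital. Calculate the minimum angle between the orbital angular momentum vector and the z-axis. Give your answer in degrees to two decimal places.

For 7i, l = 6.
|L| = ℏ√(l(l+1)) = √42 ℏ.
The smallest angle corresponds to the largest L_z, i.e. m_l = l = 6, giving L_z = 6ℏ.
cos θ_min = 6/√42, so θ_min ≈ 22.21°.

θ_min ≈ 22.21°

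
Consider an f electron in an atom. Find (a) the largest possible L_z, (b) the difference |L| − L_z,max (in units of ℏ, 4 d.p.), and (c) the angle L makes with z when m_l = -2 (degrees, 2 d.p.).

L_z,max = 3ℏ; |L|−L_z,max ≈ 0.4641ℏ; θ(m_l=-2) ≈ 125.26°

An f state has l = 3.
L_z,max = lℏ = 3ℏ.
|L| − L_z,max = (2√3 − 3)ℏ ≈ 0.4641ℏ.
For m_l = -2: cos θ = -2/√12, θ ≈ 125.26°.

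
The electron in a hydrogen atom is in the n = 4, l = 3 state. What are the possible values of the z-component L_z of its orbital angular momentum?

L_z = m_l ℏ with m_l ranging from −l to +l in integer steps.
For l = 3: m_l ∈ {-3, -2, -1, 0, 1, 2, 3}.

L_z ∈ {−3ℏ, −2ℏ, −ℏ, 0, ℏ, 2ℏ, 3ℏ}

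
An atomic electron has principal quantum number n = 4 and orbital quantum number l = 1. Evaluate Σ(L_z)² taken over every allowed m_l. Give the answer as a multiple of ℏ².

Σ(L_z)² = 2 ℏ²

m_l ∈ {-1, 0, 1}.
Σ m_l² = l(l+1)(2l+1)/3 = 1·2·3/3 = 2.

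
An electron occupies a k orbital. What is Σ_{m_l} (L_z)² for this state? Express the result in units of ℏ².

Σ(L_z)² = 280 ℏ²

The letter k corresponds to l = 7.
m_l runs from −7 to 7, i.e. {-7, -6, -5, -4, -3, -2, -1, 0, 1, 2, 3, 4, 5, 6, 7}.
Σ m_l² = l(l+1)(2l+1)/3 = 7·8·15/3 = 280.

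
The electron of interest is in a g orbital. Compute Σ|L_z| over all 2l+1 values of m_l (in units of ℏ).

Σ|L_z| = 20 ℏ

The letter g corresponds to l = 4.
m_l runs from −4 to 4, i.e. {-4, -3, -2, -1, 0, 1, 2, 3, 4}.
Σ|m_l| = 2·4(4+1)/2 = 20.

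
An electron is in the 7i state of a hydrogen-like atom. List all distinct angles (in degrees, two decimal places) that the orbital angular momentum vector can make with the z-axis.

The 7i subshell has l = 6.
|L| = ℏ√(l(l+1)) = √42 ℏ.
cos θ = m_l/√42 for each m_l ∈ {-6, -5, -4, -3, -2, -1, 0, 1, 2, 3, 4, 5, 6}.

θ ∈ {22.21°, 39.51°, 51.89°, 62.42°, 72.02°, 81.12°, 90.00°, 98.88°, 107.98°, 117.58°, 128.11°, 140.49°, 157.79°}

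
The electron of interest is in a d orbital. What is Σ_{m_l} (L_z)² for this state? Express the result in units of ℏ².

A d state has l = 2.
The allowed m_l values are -2, -1, 0, 1, 2.
Σ m_l² = 2·(1 + 4) = 10.

Σ(L_z)² = 10 ℏ²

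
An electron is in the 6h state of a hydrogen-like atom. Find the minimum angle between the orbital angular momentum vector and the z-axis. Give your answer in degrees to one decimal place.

θ_min ≈ 24.1°

The 6h subshell has l = 5.
|L| = √(l(l+1)) ℏ = √30 ℏ.
The smallest angle corresponds to the largest L_z, i.e. m_l = l = 5, giving L_z = 5ℏ.
cos θ_min = 5/√30, so θ_min ≈ 24.1°.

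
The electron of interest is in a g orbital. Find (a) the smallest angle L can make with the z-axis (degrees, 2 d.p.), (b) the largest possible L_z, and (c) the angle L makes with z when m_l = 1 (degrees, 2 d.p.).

G corresponds to l = 4.
cos θ_min = 4/√20, so θ_min ≈ 26.57°.
L_z,max = lℏ = 4ℏ.
For m_l = 1: cos θ = 1/√20, θ ≈ 77.08°.

θ_min ≈ 26.57°; L_z,max = 4ℏ; θ(m_l=1) ≈ 77.08°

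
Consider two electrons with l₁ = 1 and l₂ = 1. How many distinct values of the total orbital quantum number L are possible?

3

L runs from |1 − 1| = 0 to 1 + 1 = 2.
L ∈ {0, 1, 2}.
That is 3 values.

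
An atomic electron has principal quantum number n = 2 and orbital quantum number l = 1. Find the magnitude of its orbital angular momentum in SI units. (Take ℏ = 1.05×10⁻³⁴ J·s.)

|L| = ℏ√(l(l+1)) = ℏ√(1·2) = √2 ℏ
Numerically, |L| = 1.414 × (1.05×10⁻³⁴ J·s) = 1.48×10⁻³⁴ J·s.

|L| = 1.48×10⁻³⁴ J·s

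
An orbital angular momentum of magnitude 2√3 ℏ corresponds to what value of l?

|L| = ℏ√(l(l+1)), so l(l+1) = 12.
Solving: l = 3.

l = 3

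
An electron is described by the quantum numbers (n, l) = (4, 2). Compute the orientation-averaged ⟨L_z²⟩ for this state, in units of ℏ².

⟨L_z²⟩ = 2 ℏ²

m_l ∈ {-2, -1, 0, 1, 2}.
Average of L_z² over 5 states: 10/5 ℏ² = 2 ℏ².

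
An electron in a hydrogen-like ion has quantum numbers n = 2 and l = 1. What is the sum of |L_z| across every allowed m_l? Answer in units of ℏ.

m_l ∈ {-1, 0, 1}.
Σ|m_l| = l(l+1) = 2.

Σ|L_z| = 2 ℏ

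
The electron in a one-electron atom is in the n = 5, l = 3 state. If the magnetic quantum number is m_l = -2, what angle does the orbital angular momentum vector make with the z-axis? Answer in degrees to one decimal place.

|L| = ℏ√(l(l+1)) = 2√3 ℏ.
L_z = m_l ℏ = −2ℏ.
cos θ = L_z/|L| = -2/√12, so θ ≈ 125.3°.

θ ≈ 125.3°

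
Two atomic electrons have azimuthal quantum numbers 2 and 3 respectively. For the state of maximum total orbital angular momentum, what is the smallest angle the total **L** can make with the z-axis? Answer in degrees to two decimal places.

θ_min ≈ 24.09°

By the triangle rule, |l₁ − l₂| ≤ L ≤ l₁ + l₂.
Allowed values: L = 1, 2, 3, 4, 5.
The maximum is L = 5, with |L_tot| = ℏ√(5·6) = √30 ℏ.
The minimum angle with z is arccos(5/√30) ≈ 24.09°.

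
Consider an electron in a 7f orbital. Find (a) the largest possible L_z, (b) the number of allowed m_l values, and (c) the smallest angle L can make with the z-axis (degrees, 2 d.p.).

L_z,max = 3ℏ; 7 values; θ_min ≈ 30.00°

For 7f, l = 3.
L_z,max = lℏ = 3ℏ.
There are 2l+1 = 7 values of m_l.
cos θ_min = 3/√12, so θ_min ≈ 30.00°.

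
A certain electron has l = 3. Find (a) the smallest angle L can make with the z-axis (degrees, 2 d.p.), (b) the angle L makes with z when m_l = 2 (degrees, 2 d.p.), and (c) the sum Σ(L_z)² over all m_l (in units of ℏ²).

cos θ_min = 3/√12, so θ_min ≈ 30.00°.
For m_l = 2: cos θ = 2/√12, θ ≈ 54.74°.
Σ m_l² = 28, so Σ(L_z)² = 28 ℏ².

θ_min ≈ 30.00°; θ(m_l=2) ≈ 54.74°; Σ(L_z)² = 28 ℏ²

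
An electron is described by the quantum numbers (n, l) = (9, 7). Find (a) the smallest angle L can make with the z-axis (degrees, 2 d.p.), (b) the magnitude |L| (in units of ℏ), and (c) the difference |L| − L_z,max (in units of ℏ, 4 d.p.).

θ_min ≈ 20.70°; |L| = 2√14 ℏ ≈ 7.483ℏ; |L|−L_z,max ≈ 0.4833ℏ

cos θ_min = 7/√56, so θ_min ≈ 20.70°.
|L| = ℏ√(7·8) = 2√14 ℏ ≈ 7.483ℏ.
|L| − L_z,max = (2√14 − 7)ℏ ≈ 0.4833ℏ.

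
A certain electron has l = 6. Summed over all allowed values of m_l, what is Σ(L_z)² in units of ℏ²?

m_l runs from −6 to 6, i.e. {-6, -5, -4, -3, -2, -1, 0, 1, 2, 3, 4, 5, 6}.
Σ m_l² = l(l+1)(2l+1)/3 = 6·7·13/3 = 182.

Σ(L_z)² = 182 ℏ²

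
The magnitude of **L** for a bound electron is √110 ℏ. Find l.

l = 10

(|L|/ℏ)² = l(l+1) = 110.
The positive root is l = 10.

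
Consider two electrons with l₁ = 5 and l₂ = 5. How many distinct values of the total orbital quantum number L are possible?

11

The total orbital quantum number L ranges from |l₁ − l₂| to l₁ + l₂ in integer steps.
Allowed values: L = 0, 1, 2, 3, 4, 5, 6, 7, 8, 9, 10.
That is 11 values.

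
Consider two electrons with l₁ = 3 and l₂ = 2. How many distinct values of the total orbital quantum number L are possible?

5

Angular momentum addition gives L = |l₁ − l₂|, …, l₁ + l₂.
L ∈ {1, 2, 3, 4, 5}.
That is 5 values.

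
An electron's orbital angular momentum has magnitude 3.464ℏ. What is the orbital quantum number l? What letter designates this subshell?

|L| = ℏ√(l(l+1)), so l(l+1) = 12.
l² + l − 12 = 0 ⇒ l = 3.

l = 3 (f orbital)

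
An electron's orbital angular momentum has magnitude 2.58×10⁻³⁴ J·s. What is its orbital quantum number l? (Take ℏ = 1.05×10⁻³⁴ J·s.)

l = 2

In units of ℏ, |L| ≈ 2.457.
(|L|/ℏ)² = l(l+1) ≈ 6.04 ⇒ l = 2.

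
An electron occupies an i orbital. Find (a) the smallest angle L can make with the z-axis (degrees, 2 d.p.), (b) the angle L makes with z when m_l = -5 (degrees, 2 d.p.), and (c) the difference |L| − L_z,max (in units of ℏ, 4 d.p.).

θ_min ≈ 22.21°; θ(m_l=-5) ≈ 140.49°; |L|−L_z,max ≈ 0.4807ℏ

An i state has l = 6.
cos θ_min = 6/√42, so θ_min ≈ 22.21°.
For m_l = -5: cos θ = -5/√42, θ ≈ 140.49°.
|L| − L_z,max = (√42 − 6)ℏ ≈ 0.4807ℏ.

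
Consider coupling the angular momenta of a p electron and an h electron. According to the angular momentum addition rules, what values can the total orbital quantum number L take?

L runs from |1 − 5| = 4 to 1 + 5 = 6.
Allowed values: L = 4, 5, 6.

L = 4, 5, 6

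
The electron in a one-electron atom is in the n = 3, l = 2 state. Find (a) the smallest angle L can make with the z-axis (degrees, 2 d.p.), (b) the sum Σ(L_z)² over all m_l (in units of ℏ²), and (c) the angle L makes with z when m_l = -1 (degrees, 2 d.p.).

θ_min ≈ 35.26°; Σ(L_z)² = 10 ℏ²; θ(m_l=-1) ≈ 114.09°

cos θ_min = 2/√6, so θ_min ≈ 35.26°.
Σ m_l² = 10, so Σ(L_z)² = 10 ℏ².
For m_l = -1: cos θ = -1/√6, θ ≈ 114.09°.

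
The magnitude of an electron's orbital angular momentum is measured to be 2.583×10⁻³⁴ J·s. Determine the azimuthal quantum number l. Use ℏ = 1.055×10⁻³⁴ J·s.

l = 2

In units of ℏ, |L| ≈ 2.448.
l(l+1) ≈ 2.448² ≈ 5.99, so l = 2.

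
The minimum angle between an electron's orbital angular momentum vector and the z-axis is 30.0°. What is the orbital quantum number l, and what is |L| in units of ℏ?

At minimum angle, m_l = l, so cos θ = l/√(l(l+1)); cos²θ = l/(l+1) = 0.7500.
Solving: l = 3.
Then |L| = ℏ√(3·4) = 2√3 ℏ.

l = 3, |L| = 2√3 ℏ ≈ 3.464ℏ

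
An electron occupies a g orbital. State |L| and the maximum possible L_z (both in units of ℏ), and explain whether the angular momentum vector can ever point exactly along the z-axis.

The letter g corresponds to l = 4.
|L| = 2√5 ℏ ≈ 4.4721ℏ, while L_z,max = lℏ = 4ℏ.
Since |L| > L_z,max, the vector can never point exactly along z; the closest it comes is θ_min = arccos(4/√20) ≈ 26.6°.

No: L_z,max = 4ℏ < |L| = 2√5 ℏ ≈ 4.472ℏ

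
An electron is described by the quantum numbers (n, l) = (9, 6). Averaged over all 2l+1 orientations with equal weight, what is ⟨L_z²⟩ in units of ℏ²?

m_l ∈ {-6, -5, -4, -3, -2, -1, 0, 1, 2, 3, 4, 5, 6}.
⟨L_z²⟩ = ℏ²·(Σ m_l²)/(2l+1) = ℏ²·182/13 = 14ℏ².

⟨L_z²⟩ = 14 ℏ²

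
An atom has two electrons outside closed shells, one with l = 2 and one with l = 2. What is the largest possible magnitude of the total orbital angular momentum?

|L_tot|_max = 2√5 ℏ ≈ 4.472ℏ

Angular momentum addition gives L = |l₁ − l₂|, …, l₁ + l₂.
L ∈ {0, 1, 2, 3, 4}.
The largest magnitude corresponds to L = 4: |L_tot| = ℏ√(4·5) = 2√5 ℏ.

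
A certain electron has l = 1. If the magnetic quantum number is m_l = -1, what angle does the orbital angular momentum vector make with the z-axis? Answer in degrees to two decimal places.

θ ≈ 135.00°

|L|² = l(l+1)ℏ² = 2ℏ², so |L| = √2 ℏ.
L_z = m_l ℏ = −1ℏ.
cos θ = L_z/|L| = -1/√2, so θ ≈ 135.00°.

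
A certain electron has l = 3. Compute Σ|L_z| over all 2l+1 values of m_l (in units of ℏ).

m_l runs from −3 to 3, i.e. {-3, -2, -1, 0, 1, 2, 3}.
Σ|m_l| = l(l+1) = 12.

Σ|L_z| = 12 ℏ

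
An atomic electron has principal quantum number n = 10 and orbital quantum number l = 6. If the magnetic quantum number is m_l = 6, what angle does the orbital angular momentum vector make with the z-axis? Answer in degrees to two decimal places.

|L|² = l(l+1)ℏ² = 42ℏ², so |L| = √42 ℏ.
L_z = m_l ℏ = 6ℏ.
cos θ = L_z/|L| = 6/√42, so θ ≈ 22.21°.

θ ≈ 22.21°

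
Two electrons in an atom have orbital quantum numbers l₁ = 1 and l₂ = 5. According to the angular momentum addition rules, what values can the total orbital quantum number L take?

L = 4, 5, 6

The total orbital quantum number L ranges from |l₁ − l₂| to l₁ + l₂ in integer steps.
L ∈ {4, 5, 6}.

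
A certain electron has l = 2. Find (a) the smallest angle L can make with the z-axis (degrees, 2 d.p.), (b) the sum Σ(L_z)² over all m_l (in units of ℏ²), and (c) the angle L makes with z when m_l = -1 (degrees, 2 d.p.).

θ_min ≈ 35.26°; Σ(L_z)² = 10 ℏ²; θ(m_l=-1) ≈ 114.09°

cos θ_min = 2/√6, so θ_min ≈ 35.26°.
Σ m_l² = 10, so Σ(L_z)² = 10 ℏ².
For m_l = -1: cos θ = -1/√6, θ ≈ 114.09°.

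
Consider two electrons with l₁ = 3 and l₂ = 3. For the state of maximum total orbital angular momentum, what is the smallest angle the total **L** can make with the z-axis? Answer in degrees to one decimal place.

θ_min ≈ 22.2°

L runs from |3 − 3| = 0 to 3 + 3 = 6.
So L can be 0, 1, 2, 3, 4, 5, 6.
The maximum is L = 6, with |L_tot| = ℏ√(6·7) = √42 ℏ.
The minimum angle with z is arccos(6/√42) ≈ 22.2°.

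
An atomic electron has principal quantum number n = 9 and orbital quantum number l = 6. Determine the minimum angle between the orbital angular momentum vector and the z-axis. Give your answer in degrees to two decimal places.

|L| = ℏ√(l(l+1)) = √42 ℏ.
The smallest angle corresponds to the largest L_z, i.e. m_l = l = 6, giving L_z = 6ℏ.
cos θ_min = 6/√42, so θ_min ≈ 22.21°.

θ_min ≈ 22.21°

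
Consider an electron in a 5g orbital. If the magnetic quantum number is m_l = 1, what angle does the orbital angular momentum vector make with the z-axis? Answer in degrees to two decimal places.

For 5g, l = 4.
|L| = ℏ√(l(l+1)) = 2√5 ℏ.
L_z = m_l ℏ = 1ℏ.
cos θ = L_z/|L| = 1/√20, so θ ≈ 77.08°.

θ ≈ 77.08°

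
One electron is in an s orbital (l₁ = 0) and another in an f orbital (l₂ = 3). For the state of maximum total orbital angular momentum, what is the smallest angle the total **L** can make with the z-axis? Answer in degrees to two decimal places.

By the triangle rule, |l₁ − l₂| ≤ L ≤ l₁ + l₂.
Allowed values: L = 3.
The maximum is L = 3, with |L_tot| = ℏ√(3·4) = 2√3 ℏ.
The minimum angle with z is arccos(3/√12) ≈ 30.00°.

θ_min ≈ 30.00°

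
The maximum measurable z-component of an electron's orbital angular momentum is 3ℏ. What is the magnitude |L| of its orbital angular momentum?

|L| = 2√3 ℏ ≈ 3.464ℏ

The maximum L_z equals lℏ, giving l = 3.
|L| = √(l(l+1)) ℏ = 2√3 ℏ.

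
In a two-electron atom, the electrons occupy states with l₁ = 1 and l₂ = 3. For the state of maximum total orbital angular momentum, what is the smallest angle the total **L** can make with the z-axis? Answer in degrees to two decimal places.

L runs from |1 − 3| = 2 to 1 + 3 = 4.
So L can be 2, 3, 4.
The maximum is L = 4, with |L_tot| = ℏ√(4·5) = 2√5 ℏ.
The minimum angle with z is arccos(4/√20) ≈ 26.57°.

θ_min ≈ 26.57°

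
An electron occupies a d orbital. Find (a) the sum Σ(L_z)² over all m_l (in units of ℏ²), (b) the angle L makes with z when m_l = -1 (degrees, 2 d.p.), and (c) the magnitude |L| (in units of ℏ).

A d state has l = 2.
Σ m_l² = 10, so Σ(L_z)² = 10 ℏ².
For m_l = -1: cos θ = -1/√6, θ ≈ 114.09°.
|L| = ℏ√(2·3) = √6 ℏ ≈ 2.449ℏ.

Σ(L_z)² = 10 ℏ²; θ(m_l=-1) ≈ 114.09°; |L| = √6 ℏ ≈ 2.449ℏ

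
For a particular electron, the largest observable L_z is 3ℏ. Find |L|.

|L| = 2√3 ℏ ≈ 3.464ℏ

Since max m_l = l, l = 3.
|L| = √(l(l+1)) ℏ = 2√3 ℏ.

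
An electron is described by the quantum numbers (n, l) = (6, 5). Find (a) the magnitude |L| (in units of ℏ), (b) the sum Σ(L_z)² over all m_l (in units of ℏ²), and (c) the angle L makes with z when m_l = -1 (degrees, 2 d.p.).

|L| = ℏ√(5·6) = √30 ℏ ≈ 5.477ℏ.
Σ m_l² = 110, so Σ(L_z)² = 110 ℏ².
For m_l = -1: cos θ = -1/√30, θ ≈ 100.52°.

|L| = √30 ℏ ≈ 5.477ℏ; Σ(L_z)² = 110 ℏ²; θ(m_l=-1) ≈ 100.52°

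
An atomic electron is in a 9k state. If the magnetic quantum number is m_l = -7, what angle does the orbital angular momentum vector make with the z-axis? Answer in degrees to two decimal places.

θ ≈ 159.30°

The 9k subshell has l = 7.
|L| = √(l(l+1)) ℏ = 2√14 ℏ.
L_z = m_l ℏ = −7ℏ.
cos θ = L_z/|L| = -7/√56, so θ ≈ 159.30°.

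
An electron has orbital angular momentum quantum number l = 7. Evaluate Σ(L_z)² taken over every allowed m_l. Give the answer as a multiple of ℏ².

The allowed m_l values are -7, -6, -5, -4, -3, -2, -1, 0, 1, 2, 3, 4, 5, 6, 7.
Σ m_l² = l(l+1)(2l+1)/3 = 7·8·15/3 = 280.

Σ(L_z)² = 280 ℏ²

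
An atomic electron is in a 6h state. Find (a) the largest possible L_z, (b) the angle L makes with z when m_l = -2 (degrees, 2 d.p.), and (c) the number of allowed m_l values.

For 6h, l = 5.
L_z,max = lℏ = 5ℏ.
For m_l = -2: cos θ = -2/√30, θ ≈ 111.42°.
There are 2l+1 = 11 values of m_l.

L_z,max = 5ℏ; θ(m_l=-2) ≈ 111.42°; 11 values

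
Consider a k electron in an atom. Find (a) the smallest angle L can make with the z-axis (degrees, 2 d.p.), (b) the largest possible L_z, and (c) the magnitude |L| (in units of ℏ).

K corresponds to l = 7.
cos θ_min = 7/√56, so θ_min ≈ 20.70°.
L_z,max = lℏ = 7ℏ.
|L| = ℏ√(7·8) = 2√14 ℏ ≈ 7.483ℏ.

θ_min ≈ 20.70°; L_z,max = 7ℏ; |L| = 2√14 ℏ ≈ 7.483ℏ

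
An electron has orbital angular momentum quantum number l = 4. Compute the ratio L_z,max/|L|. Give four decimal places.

|L| = 2√5 ℏ ≈ 4.4721ℏ, while L_z,max = lℏ = 4ℏ.
L_z,max/|L| = 4/√20 = 0.8944.

L_z,max/|L| = 0.8944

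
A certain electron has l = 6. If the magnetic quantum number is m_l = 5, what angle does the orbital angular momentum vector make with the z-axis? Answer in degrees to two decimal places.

θ ≈ 39.51°

|L| = ℏ√(l(l+1)) = √42 ℏ.
L_z = m_l ℏ = 5ℏ.
cos θ = L_z/|L| = 5/√42, so θ ≈ 39.51°.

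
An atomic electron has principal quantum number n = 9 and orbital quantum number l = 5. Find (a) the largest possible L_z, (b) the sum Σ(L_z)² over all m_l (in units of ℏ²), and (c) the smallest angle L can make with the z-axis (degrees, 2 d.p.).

L_z,max = lℏ = 5ℏ.
Σ m_l² = 110, so Σ(L_z)² = 110 ℏ².
cos θ_min = 5/√30, so θ_min ≈ 24.09°.

L_z,max = 5ℏ; Σ(L_z)² = 110 ℏ²; θ_min ≈ 24.09°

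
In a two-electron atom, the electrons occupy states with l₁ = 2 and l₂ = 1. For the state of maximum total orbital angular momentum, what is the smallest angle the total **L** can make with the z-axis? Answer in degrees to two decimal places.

Angular momentum addition gives L = |l₁ − l₂|, …, l₁ + l₂.
Allowed values: L = 1, 2, 3.
The maximum is L = 3, with |L_tot| = ℏ√(3·4) = 2√3 ℏ.
The minimum angle with z is arccos(3/√12) ≈ 30.00°.

θ_min ≈ 30.00°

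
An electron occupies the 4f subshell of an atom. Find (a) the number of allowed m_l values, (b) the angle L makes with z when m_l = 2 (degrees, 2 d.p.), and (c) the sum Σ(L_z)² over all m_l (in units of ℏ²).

7 values; θ(m_l=2) ≈ 54.74°; Σ(L_z)² = 28 ℏ²

4f means n = 4, l = 3.
There are 2l+1 = 7 values of m_l.
For m_l = 2: cos θ = 2/√12, θ ≈ 54.74°.
Σ m_l² = 28, so Σ(L_z)² = 28 ℏ².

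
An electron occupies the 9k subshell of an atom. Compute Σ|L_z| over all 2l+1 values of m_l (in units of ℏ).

Σ|L_z| = 56 ℏ

9k means n = 9, l = 7.
m_l ∈ {-7, -6, -5, -4, -3, -2, -1, 0, 1, 2, 3, 4, 5, 6, 7}.
Σ|m_l| = 2(1+2+…+7) = 56.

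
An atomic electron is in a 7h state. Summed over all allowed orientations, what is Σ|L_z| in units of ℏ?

For 7h, l = 5.
m_l runs from −5 to 5, i.e. {-5, -4, -3, -2, -1, 0, 1, 2, 3, 4, 5}.
Σ|m_l| = 2(1+2+…+5) = 30.

Σ|L_z| = 30 ℏ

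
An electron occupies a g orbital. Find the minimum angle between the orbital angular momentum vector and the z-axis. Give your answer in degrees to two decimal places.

The letter g corresponds to l = 4.
|L| = √(l(l+1)) ℏ = 2√5 ℏ.
The smallest angle corresponds to the largest L_z, i.e. m_l = l = 4, giving L_z = 4ℏ.
cos θ_min = 4/√20, so θ_min ≈ 26.57°.

θ_min ≈ 26.57°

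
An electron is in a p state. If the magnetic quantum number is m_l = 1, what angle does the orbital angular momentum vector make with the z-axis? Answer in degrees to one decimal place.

θ ≈ 45.0°

A p state has l = 1.
|L|² = l(l+1)ℏ² = 2ℏ², so |L| = √2 ℏ.
L_z = m_l ℏ = 1ℏ.
cos θ = L_z/|L| = 1/√2, so θ ≈ 45.0°.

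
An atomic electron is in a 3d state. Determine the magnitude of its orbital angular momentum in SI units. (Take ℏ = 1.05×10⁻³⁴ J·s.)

The 3d subshell has l = 2.
|L| = ℏ√(l(l+1)) = ℏ√(2·3) = √6 ℏ
Numerically, |L| = 2.449 × (1.05×10⁻³⁴ J·s) = 2.57×10⁻³⁴ J·s.

|L| = 2.57×10⁻³⁴ J·s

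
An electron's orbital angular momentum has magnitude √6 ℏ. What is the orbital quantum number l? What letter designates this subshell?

Since |L|² = l(l+1)ℏ², l(l+1) = 6.
Solving: l = 2.

l = 2 (d orbital)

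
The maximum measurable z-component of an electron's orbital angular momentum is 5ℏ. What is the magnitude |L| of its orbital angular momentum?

The maximum L_z equals lℏ, giving l = 5.
|L| = ℏ√(l(l+1)) = √30 ℏ.

|L| = √30 ℏ ≈ 5.477ℏ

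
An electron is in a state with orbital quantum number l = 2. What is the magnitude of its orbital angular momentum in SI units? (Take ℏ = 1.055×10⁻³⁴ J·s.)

|L| = ℏ√(l(l+1)) = ℏ√(2·3) = √6 ℏ
Numerically, |L| = 2.449 × (1.055×10⁻³⁴ J·s) = 2.584×10⁻³⁴ J·s.

|L| = 2.584×10⁻³⁴ J·s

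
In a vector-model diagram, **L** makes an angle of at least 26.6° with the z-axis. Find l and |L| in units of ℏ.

l = 4, |L| = 2√5 ℏ ≈ 4.472ℏ

cos²θ_min = l/(l+1) = 0.7995.
Solving: l = 4.
Then |L| = ℏ√(4·5) = 2√5 ℏ.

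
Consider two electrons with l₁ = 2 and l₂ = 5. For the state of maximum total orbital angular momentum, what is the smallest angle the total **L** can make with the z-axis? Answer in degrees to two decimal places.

θ_min ≈ 20.70°

By the triangle rule, |l₁ − l₂| ≤ L ≤ l₁ + l₂.
Allowed values: L = 3, 4, 5, 6, 7.
The maximum is L = 7, with |L_tot| = ℏ√(7·8) = 2√14 ℏ.
The minimum angle with z is arccos(7/√56) ≈ 20.70°.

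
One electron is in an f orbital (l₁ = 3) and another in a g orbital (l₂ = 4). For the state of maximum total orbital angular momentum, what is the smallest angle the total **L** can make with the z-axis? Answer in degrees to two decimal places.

The total orbital quantum number L ranges from |l₁ − l₂| to l₁ + l₂ in integer steps.
So L can be 1, 2, 3, 4, 5, 6, 7.
The maximum is L = 7, with |L_tot| = ℏ√(7·8) = 2√14 ℏ.
The minimum angle with z is arccos(7/√56) ≈ 20.70°.

θ_min ≈ 20.70°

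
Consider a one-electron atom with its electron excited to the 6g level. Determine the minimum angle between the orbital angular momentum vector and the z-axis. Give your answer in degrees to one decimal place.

The 6g level has l = 4.
|L| = ℏ√(l(l+1)) = 2√5 ℏ.
The smallest angle corresponds to the largest L_z, i.e. m_l = l = 4, giving L_z = 4ℏ.
cos θ_min = 4/√20, so θ_min ≈ 26.6°.

θ_min ≈ 26.6°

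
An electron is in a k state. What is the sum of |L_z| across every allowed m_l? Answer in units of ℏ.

Σ|L_z| = 56 ℏ

For a k orbital, l = 7.
m_l ∈ {-7, -6, -5, -4, -3, -2, -1, 0, 1, 2, 3, 4, 5, 6, 7}.
Σ|m_l| = l(l+1) = 56.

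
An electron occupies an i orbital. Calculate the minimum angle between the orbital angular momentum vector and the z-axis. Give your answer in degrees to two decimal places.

For an i orbital, l = 6.
|L| = ℏ√(l(l+1)) = √42 ℏ.
The smallest angle corresponds to the largest L_z, i.e. m_l = l = 6, giving L_z = 6ℏ.
cos θ_min = 6/√42, so θ_min ≈ 22.21°.

θ_min ≈ 22.21°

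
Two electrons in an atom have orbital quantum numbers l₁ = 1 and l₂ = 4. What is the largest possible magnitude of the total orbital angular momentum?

|L_tot|_max = √30 ℏ ≈ 5.477ℏ

By the triangle rule, |l₁ − l₂| ≤ L ≤ l₁ + l₂.
L ∈ {3, 4, 5}.
The largest magnitude corresponds to L = 5: |L_tot| = ℏ√(5·6) = √30 ℏ.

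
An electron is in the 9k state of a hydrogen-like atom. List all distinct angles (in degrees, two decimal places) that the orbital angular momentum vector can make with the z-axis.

θ ∈ {20.70°, 36.70°, 48.08°, 57.69°, 66.37°, 74.50°, 82.32°, 90.00°, 97.68°, 105.50°, 113.63°, 122.31°, 131.92°, 143.30°, 159.30°}

9k means n = 9, l = 7.
|L| = √(l(l+1)) ℏ = 2√14 ℏ.
cos θ = m_l/√56 for each m_l ∈ {-7, -6, -5, -4, -3, -2, -1, 0, 1, 2, 3, 4, 5, 6, 7}.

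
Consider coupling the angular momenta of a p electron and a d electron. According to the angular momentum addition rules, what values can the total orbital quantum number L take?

Angular momentum addition gives L = |l₁ − l₂|, …, l₁ + l₂.
L ∈ {1, 2, 3}.

L = 1, 2, 3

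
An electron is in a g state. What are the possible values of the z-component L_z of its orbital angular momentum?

For a g orbital, l = 4.
L_z = m_l ℏ with m_l ranging from −l to +l in integer steps.
For l = 4: m_l ∈ {-4, -3, -2, -1, 0, 1, 2, 3, 4}.

L_z ∈ {−4ℏ, −3ℏ, −2ℏ, −ℏ, 0, ℏ, 2ℏ, 3ℏ, 4ℏ}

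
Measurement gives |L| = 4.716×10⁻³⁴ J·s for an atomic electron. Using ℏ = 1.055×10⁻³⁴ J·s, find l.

Dividing by ℏ: |L|/ℏ ≈ 4.470.
Set l(l+1) = 19.98; the integer solution is l = 4.

l = 4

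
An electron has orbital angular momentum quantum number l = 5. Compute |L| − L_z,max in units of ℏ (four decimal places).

|L| = √30 ℏ ≈ 5.4772ℏ, while L_z,max = lℏ = 5ℏ.
The difference is (√30 − 5)ℏ ≈ 0.4772ℏ.

|L| − L_z,max ≈ 0.4772ℏ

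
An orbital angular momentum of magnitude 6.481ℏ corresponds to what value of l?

l = 6

(|L|/ℏ)² = l(l+1) = 42.
l² + l − 42 = 0 ⇒ l = 6.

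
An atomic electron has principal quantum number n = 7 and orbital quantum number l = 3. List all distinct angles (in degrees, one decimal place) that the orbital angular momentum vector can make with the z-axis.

|L| = √(l(l+1)) ℏ = 2√3 ℏ.
cos θ = m_l/√12 for each m_l ∈ {-3, -2, -1, 0, 1, 2, 3}.

θ ∈ {30.0°, 54.7°, 73.2°, 90.0°, 106.8°, 125.3°, 150.0°}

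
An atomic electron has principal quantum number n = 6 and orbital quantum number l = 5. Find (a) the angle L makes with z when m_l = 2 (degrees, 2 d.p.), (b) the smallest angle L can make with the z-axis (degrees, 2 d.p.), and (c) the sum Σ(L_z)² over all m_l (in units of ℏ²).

θ(m_l=2) ≈ 68.58°; θ_min ≈ 24.09°; Σ(L_z)² = 110 ℏ²

For m_l = 2: cos θ = 2/√30, θ ≈ 68.58°.
cos θ_min = 5/√30, so θ_min ≈ 24.09°.
Σ m_l² = 110, so Σ(L_z)² = 110 ℏ².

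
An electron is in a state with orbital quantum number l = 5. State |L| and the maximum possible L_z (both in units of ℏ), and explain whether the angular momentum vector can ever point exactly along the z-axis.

No: L_z,max = 5ℏ < |L| = √30 ℏ ≈ 5.477ℏ

|L| = √30 ℏ ≈ 5.4772ℏ, while L_z,max = lℏ = 5ℏ.
Since |L| > L_z,max, the vector can never point exactly along z; the closest it comes is θ_min = arccos(5/√30) ≈ 24.1°.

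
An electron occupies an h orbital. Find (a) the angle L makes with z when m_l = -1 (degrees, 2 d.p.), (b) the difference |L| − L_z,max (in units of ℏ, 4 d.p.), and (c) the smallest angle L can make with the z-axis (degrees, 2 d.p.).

The letter h corresponds to l = 5.
For m_l = -1: cos θ = -1/√30, θ ≈ 100.52°.
|L| − L_z,max = (√30 − 5)ℏ ≈ 0.4772ℏ.
cos θ_min = 5/√30, so θ_min ≈ 24.09°.

θ(m_l=-1) ≈ 100.52°; |L|−L_z,max ≈ 0.4772ℏ; θ_min ≈ 24.09°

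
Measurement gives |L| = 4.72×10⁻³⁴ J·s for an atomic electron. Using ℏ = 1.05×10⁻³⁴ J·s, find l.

Dividing by ℏ: |L|/ℏ ≈ 4.495.
(|L|/ℏ)² = l(l+1) ≈ 20.21 ⇒ l = 4.

l = 4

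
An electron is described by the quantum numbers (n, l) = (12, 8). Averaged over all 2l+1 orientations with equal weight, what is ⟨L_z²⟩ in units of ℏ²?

⟨L_z²⟩ = 24 ℏ²

The allowed m_l values are -8, -7, -6, -5, -4, -3, -2, -1, 0, 1, 2, 3, 4, 5, 6, 7, 8.
⟨L_z²⟩ = ℏ²·(Σ m_l²)/(2l+1) = ℏ²·408/17 = 24ℏ².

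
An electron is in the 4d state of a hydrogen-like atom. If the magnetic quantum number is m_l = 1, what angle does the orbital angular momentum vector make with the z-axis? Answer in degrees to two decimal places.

θ ≈ 65.91°

For 4d, l = 2.
|L| = ℏ√(l(l+1)) = √6 ℏ.
L_z = m_l ℏ = 1ℏ.
cos θ = L_z/|L| = 1/√6, so θ ≈ 65.91°.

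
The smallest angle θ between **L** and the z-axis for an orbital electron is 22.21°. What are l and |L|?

l = 6, |L| = √42 ℏ ≈ 6.481ℏ

At minimum angle, m_l = l, so cos θ = l/√(l(l+1)); cos²θ = l/(l+1) = 0.8571.
Solving: l = 6.
Then |L| = ℏ√(6·7) = √42 ℏ.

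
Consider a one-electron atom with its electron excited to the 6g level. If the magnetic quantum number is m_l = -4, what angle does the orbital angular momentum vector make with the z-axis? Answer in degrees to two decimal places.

The 6g level has l = 4.
|L| = √(l(l+1)) ℏ = 2√5 ℏ.
L_z = m_l ℏ = −4ℏ.
cos θ = L_z/|L| = -4/√20, so θ ≈ 153.43°.

θ ≈ 153.43°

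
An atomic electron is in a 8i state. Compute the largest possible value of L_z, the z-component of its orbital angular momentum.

For 8i, l = 6.
L_z = m_l ℏ with m_l ∈ {−6, …, 6}; the maximum is m_l = 6.

L_z,max = 6ℏ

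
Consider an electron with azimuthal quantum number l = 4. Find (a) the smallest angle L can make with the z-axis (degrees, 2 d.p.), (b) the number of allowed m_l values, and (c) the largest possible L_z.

θ_min ≈ 26.57°; 9 values; L_z,max = 4ℏ

cos θ_min = 4/√20, so θ_min ≈ 26.57°.
There are 2l+1 = 9 values of m_l.
L_z,max = lℏ = 4ℏ.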